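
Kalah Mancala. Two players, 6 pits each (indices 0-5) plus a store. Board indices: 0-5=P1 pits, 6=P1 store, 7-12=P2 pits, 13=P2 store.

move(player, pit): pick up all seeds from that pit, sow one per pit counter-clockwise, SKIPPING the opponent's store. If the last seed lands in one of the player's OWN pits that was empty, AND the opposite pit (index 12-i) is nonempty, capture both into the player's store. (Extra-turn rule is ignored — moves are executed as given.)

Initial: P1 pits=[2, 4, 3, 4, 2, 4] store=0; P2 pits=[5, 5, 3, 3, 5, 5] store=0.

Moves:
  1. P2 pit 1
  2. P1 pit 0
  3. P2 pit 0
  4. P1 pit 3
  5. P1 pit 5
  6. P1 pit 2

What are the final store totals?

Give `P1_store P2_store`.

Answer: 3 1

Derivation:
Move 1: P2 pit1 -> P1=[2,4,3,4,2,4](0) P2=[5,0,4,4,6,6](1)
Move 2: P1 pit0 -> P1=[0,5,4,4,2,4](0) P2=[5,0,4,4,6,6](1)
Move 3: P2 pit0 -> P1=[0,5,4,4,2,4](0) P2=[0,1,5,5,7,7](1)
Move 4: P1 pit3 -> P1=[0,5,4,0,3,5](1) P2=[1,1,5,5,7,7](1)
Move 5: P1 pit5 -> P1=[0,5,4,0,3,0](2) P2=[2,2,6,6,7,7](1)
Move 6: P1 pit2 -> P1=[0,5,0,1,4,1](3) P2=[2,2,6,6,7,7](1)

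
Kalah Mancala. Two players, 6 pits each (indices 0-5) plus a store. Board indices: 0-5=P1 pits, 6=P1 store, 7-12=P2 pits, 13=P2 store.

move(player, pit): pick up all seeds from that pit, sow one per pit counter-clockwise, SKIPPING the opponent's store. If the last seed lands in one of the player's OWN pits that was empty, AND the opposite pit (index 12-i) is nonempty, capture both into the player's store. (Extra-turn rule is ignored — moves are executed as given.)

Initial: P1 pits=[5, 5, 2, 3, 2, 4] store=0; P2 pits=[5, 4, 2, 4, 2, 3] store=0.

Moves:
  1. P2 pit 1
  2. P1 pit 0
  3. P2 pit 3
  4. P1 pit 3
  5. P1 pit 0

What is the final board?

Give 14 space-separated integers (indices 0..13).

Answer: 0 8 3 0 4 6 1 6 0 3 0 4 5 1

Derivation:
Move 1: P2 pit1 -> P1=[5,5,2,3,2,4](0) P2=[5,0,3,5,3,4](0)
Move 2: P1 pit0 -> P1=[0,6,3,4,3,5](0) P2=[5,0,3,5,3,4](0)
Move 3: P2 pit3 -> P1=[1,7,3,4,3,5](0) P2=[5,0,3,0,4,5](1)
Move 4: P1 pit3 -> P1=[1,7,3,0,4,6](1) P2=[6,0,3,0,4,5](1)
Move 5: P1 pit0 -> P1=[0,8,3,0,4,6](1) P2=[6,0,3,0,4,5](1)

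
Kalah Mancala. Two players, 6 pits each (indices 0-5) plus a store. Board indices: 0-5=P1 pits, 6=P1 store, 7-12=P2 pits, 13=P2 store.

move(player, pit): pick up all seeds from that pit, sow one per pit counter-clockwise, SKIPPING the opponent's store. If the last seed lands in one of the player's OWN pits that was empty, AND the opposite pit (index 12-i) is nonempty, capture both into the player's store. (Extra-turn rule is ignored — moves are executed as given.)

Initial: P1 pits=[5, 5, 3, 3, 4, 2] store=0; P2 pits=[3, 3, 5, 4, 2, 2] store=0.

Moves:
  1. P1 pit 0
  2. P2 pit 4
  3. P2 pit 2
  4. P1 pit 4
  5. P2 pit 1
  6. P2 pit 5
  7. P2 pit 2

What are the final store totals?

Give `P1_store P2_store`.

Move 1: P1 pit0 -> P1=[0,6,4,4,5,3](0) P2=[3,3,5,4,2,2](0)
Move 2: P2 pit4 -> P1=[0,6,4,4,5,3](0) P2=[3,3,5,4,0,3](1)
Move 3: P2 pit2 -> P1=[1,6,4,4,5,3](0) P2=[3,3,0,5,1,4](2)
Move 4: P1 pit4 -> P1=[1,6,4,4,0,4](1) P2=[4,4,1,5,1,4](2)
Move 5: P2 pit1 -> P1=[1,6,4,4,0,4](1) P2=[4,0,2,6,2,5](2)
Move 6: P2 pit5 -> P1=[2,7,5,5,0,4](1) P2=[4,0,2,6,2,0](3)
Move 7: P2 pit2 -> P1=[2,7,5,5,0,4](1) P2=[4,0,0,7,3,0](3)

Answer: 1 3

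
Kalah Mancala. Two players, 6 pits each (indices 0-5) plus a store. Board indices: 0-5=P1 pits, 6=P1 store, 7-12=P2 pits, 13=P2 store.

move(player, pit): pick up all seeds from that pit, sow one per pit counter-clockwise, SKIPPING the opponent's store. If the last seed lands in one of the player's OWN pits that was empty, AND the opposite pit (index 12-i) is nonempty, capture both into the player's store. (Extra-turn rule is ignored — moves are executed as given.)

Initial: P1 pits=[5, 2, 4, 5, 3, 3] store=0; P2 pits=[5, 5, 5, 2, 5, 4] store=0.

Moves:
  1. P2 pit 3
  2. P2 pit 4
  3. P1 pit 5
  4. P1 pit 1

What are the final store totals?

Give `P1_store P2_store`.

Answer: 1 1

Derivation:
Move 1: P2 pit3 -> P1=[5,2,4,5,3,3](0) P2=[5,5,5,0,6,5](0)
Move 2: P2 pit4 -> P1=[6,3,5,6,3,3](0) P2=[5,5,5,0,0,6](1)
Move 3: P1 pit5 -> P1=[6,3,5,6,3,0](1) P2=[6,6,5,0,0,6](1)
Move 4: P1 pit1 -> P1=[6,0,6,7,4,0](1) P2=[6,6,5,0,0,6](1)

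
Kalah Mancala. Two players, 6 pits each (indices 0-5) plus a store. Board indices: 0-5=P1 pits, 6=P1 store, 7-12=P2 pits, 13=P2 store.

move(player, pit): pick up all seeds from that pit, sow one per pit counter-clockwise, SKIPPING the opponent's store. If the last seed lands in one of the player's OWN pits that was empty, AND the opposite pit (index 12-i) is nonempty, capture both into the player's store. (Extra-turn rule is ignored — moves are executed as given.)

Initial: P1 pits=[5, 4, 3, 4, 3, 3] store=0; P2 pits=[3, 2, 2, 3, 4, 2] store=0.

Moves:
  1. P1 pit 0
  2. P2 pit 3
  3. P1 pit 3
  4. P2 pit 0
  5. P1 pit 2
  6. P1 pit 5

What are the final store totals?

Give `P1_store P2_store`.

Answer: 3 1

Derivation:
Move 1: P1 pit0 -> P1=[0,5,4,5,4,4](0) P2=[3,2,2,3,4,2](0)
Move 2: P2 pit3 -> P1=[0,5,4,5,4,4](0) P2=[3,2,2,0,5,3](1)
Move 3: P1 pit3 -> P1=[0,5,4,0,5,5](1) P2=[4,3,2,0,5,3](1)
Move 4: P2 pit0 -> P1=[0,5,4,0,5,5](1) P2=[0,4,3,1,6,3](1)
Move 5: P1 pit2 -> P1=[0,5,0,1,6,6](2) P2=[0,4,3,1,6,3](1)
Move 6: P1 pit5 -> P1=[0,5,0,1,6,0](3) P2=[1,5,4,2,7,3](1)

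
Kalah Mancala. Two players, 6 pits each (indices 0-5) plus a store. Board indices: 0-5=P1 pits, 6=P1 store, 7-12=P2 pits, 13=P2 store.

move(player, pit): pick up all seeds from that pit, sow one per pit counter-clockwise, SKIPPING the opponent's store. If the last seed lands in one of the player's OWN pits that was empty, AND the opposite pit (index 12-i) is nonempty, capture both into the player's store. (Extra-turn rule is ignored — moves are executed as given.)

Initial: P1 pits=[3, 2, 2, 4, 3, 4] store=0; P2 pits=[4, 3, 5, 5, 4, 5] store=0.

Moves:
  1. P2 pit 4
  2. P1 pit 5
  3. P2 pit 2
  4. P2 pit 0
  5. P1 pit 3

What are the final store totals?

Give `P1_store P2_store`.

Answer: 2 2

Derivation:
Move 1: P2 pit4 -> P1=[4,3,2,4,3,4](0) P2=[4,3,5,5,0,6](1)
Move 2: P1 pit5 -> P1=[4,3,2,4,3,0](1) P2=[5,4,6,5,0,6](1)
Move 3: P2 pit2 -> P1=[5,4,2,4,3,0](1) P2=[5,4,0,6,1,7](2)
Move 4: P2 pit0 -> P1=[5,4,2,4,3,0](1) P2=[0,5,1,7,2,8](2)
Move 5: P1 pit3 -> P1=[5,4,2,0,4,1](2) P2=[1,5,1,7,2,8](2)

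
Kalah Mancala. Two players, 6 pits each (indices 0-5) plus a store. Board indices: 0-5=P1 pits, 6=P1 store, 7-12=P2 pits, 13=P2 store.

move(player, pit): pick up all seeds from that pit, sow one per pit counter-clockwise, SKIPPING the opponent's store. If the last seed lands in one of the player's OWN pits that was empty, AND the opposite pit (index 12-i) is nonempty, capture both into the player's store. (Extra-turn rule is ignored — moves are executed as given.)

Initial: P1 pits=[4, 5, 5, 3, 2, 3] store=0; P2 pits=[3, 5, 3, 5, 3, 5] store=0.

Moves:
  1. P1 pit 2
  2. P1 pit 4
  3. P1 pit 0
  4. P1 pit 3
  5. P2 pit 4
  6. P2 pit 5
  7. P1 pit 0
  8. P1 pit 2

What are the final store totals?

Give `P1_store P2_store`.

Answer: 9 2

Derivation:
Move 1: P1 pit2 -> P1=[4,5,0,4,3,4](1) P2=[4,5,3,5,3,5](0)
Move 2: P1 pit4 -> P1=[4,5,0,4,0,5](2) P2=[5,5,3,5,3,5](0)
Move 3: P1 pit0 -> P1=[0,6,1,5,0,5](8) P2=[5,0,3,5,3,5](0)
Move 4: P1 pit3 -> P1=[0,6,1,0,1,6](9) P2=[6,1,3,5,3,5](0)
Move 5: P2 pit4 -> P1=[1,6,1,0,1,6](9) P2=[6,1,3,5,0,6](1)
Move 6: P2 pit5 -> P1=[2,7,2,1,2,6](9) P2=[6,1,3,5,0,0](2)
Move 7: P1 pit0 -> P1=[0,8,3,1,2,6](9) P2=[6,1,3,5,0,0](2)
Move 8: P1 pit2 -> P1=[0,8,0,2,3,7](9) P2=[6,1,3,5,0,0](2)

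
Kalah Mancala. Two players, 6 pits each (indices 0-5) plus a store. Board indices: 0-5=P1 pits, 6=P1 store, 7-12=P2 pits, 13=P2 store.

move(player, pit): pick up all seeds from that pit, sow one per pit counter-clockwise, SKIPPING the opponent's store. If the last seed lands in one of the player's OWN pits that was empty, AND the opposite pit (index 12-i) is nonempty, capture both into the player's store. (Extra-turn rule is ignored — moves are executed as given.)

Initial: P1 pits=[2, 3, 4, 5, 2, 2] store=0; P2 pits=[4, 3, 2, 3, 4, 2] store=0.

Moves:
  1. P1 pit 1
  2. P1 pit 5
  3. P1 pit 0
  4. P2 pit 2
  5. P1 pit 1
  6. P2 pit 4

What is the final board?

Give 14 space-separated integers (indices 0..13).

Answer: 1 1 8 6 3 0 1 5 3 0 4 0 3 1

Derivation:
Move 1: P1 pit1 -> P1=[2,0,5,6,3,2](0) P2=[4,3,2,3,4,2](0)
Move 2: P1 pit5 -> P1=[2,0,5,6,3,0](1) P2=[5,3,2,3,4,2](0)
Move 3: P1 pit0 -> P1=[0,1,6,6,3,0](1) P2=[5,3,2,3,4,2](0)
Move 4: P2 pit2 -> P1=[0,1,6,6,3,0](1) P2=[5,3,0,4,5,2](0)
Move 5: P1 pit1 -> P1=[0,0,7,6,3,0](1) P2=[5,3,0,4,5,2](0)
Move 6: P2 pit4 -> P1=[1,1,8,6,3,0](1) P2=[5,3,0,4,0,3](1)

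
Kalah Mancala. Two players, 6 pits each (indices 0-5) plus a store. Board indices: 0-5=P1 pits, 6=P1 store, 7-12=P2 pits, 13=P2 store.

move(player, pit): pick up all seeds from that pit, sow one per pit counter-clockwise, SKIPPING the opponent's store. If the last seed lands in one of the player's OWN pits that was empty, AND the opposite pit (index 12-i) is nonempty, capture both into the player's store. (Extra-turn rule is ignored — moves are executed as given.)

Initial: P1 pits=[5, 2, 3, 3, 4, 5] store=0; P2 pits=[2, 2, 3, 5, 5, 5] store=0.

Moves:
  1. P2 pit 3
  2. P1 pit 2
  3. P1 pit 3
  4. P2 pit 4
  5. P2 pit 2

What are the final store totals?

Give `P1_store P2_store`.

Answer: 1 2

Derivation:
Move 1: P2 pit3 -> P1=[6,3,3,3,4,5](0) P2=[2,2,3,0,6,6](1)
Move 2: P1 pit2 -> P1=[6,3,0,4,5,6](0) P2=[2,2,3,0,6,6](1)
Move 3: P1 pit3 -> P1=[6,3,0,0,6,7](1) P2=[3,2,3,0,6,6](1)
Move 4: P2 pit4 -> P1=[7,4,1,1,6,7](1) P2=[3,2,3,0,0,7](2)
Move 5: P2 pit2 -> P1=[7,4,1,1,6,7](1) P2=[3,2,0,1,1,8](2)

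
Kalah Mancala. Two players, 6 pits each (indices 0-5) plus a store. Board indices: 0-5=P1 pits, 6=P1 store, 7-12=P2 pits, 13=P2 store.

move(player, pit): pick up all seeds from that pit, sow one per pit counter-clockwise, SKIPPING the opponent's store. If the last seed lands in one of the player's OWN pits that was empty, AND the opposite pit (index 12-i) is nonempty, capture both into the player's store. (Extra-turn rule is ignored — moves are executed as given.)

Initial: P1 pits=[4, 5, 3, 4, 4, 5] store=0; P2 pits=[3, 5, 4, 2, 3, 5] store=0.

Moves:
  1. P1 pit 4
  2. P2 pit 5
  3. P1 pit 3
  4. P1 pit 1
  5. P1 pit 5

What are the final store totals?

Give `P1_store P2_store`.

Move 1: P1 pit4 -> P1=[4,5,3,4,0,6](1) P2=[4,6,4,2,3,5](0)
Move 2: P2 pit5 -> P1=[5,6,4,5,0,6](1) P2=[4,6,4,2,3,0](1)
Move 3: P1 pit3 -> P1=[5,6,4,0,1,7](2) P2=[5,7,4,2,3,0](1)
Move 4: P1 pit1 -> P1=[5,0,5,1,2,8](3) P2=[6,7,4,2,3,0](1)
Move 5: P1 pit5 -> P1=[6,0,5,1,2,0](4) P2=[7,8,5,3,4,1](1)

Answer: 4 1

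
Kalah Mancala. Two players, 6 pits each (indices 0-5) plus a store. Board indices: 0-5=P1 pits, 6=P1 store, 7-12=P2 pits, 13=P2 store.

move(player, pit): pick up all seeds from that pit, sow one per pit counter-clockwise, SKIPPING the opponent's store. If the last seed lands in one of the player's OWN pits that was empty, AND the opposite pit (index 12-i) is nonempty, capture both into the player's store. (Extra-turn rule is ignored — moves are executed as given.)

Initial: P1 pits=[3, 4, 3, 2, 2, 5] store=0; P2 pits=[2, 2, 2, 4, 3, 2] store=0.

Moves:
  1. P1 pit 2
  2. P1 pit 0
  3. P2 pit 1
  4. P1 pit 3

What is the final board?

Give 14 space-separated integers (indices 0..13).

Move 1: P1 pit2 -> P1=[3,4,0,3,3,6](0) P2=[2,2,2,4,3,2](0)
Move 2: P1 pit0 -> P1=[0,5,1,4,3,6](0) P2=[2,2,2,4,3,2](0)
Move 3: P2 pit1 -> P1=[0,5,1,4,3,6](0) P2=[2,0,3,5,3,2](0)
Move 4: P1 pit3 -> P1=[0,5,1,0,4,7](1) P2=[3,0,3,5,3,2](0)

Answer: 0 5 1 0 4 7 1 3 0 3 5 3 2 0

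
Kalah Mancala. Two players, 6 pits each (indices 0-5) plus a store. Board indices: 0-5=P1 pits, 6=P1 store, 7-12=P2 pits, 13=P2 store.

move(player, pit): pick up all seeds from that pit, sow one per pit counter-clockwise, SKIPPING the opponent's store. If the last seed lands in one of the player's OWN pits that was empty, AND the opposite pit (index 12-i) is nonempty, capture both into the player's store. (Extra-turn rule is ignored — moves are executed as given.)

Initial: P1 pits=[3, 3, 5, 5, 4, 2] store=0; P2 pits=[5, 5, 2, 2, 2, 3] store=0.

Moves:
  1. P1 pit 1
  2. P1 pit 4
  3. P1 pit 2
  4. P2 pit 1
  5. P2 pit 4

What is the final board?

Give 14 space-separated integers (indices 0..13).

Move 1: P1 pit1 -> P1=[3,0,6,6,5,2](0) P2=[5,5,2,2,2,3](0)
Move 2: P1 pit4 -> P1=[3,0,6,6,0,3](1) P2=[6,6,3,2,2,3](0)
Move 3: P1 pit2 -> P1=[3,0,0,7,1,4](2) P2=[7,7,3,2,2,3](0)
Move 4: P2 pit1 -> P1=[4,1,0,7,1,4](2) P2=[7,0,4,3,3,4](1)
Move 5: P2 pit4 -> P1=[5,1,0,7,1,4](2) P2=[7,0,4,3,0,5](2)

Answer: 5 1 0 7 1 4 2 7 0 4 3 0 5 2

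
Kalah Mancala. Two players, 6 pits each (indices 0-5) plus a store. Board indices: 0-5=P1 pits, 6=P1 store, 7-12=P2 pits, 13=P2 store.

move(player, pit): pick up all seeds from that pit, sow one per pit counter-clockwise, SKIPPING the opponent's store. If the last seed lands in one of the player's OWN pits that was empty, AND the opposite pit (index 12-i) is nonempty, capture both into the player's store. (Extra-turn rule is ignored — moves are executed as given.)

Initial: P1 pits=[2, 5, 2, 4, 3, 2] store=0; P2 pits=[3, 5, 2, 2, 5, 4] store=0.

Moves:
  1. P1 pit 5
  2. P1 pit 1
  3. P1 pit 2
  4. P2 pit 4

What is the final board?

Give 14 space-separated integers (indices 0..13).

Answer: 3 1 1 6 5 2 2 4 5 2 2 0 5 1

Derivation:
Move 1: P1 pit5 -> P1=[2,5,2,4,3,0](1) P2=[4,5,2,2,5,4](0)
Move 2: P1 pit1 -> P1=[2,0,3,5,4,1](2) P2=[4,5,2,2,5,4](0)
Move 3: P1 pit2 -> P1=[2,0,0,6,5,2](2) P2=[4,5,2,2,5,4](0)
Move 4: P2 pit4 -> P1=[3,1,1,6,5,2](2) P2=[4,5,2,2,0,5](1)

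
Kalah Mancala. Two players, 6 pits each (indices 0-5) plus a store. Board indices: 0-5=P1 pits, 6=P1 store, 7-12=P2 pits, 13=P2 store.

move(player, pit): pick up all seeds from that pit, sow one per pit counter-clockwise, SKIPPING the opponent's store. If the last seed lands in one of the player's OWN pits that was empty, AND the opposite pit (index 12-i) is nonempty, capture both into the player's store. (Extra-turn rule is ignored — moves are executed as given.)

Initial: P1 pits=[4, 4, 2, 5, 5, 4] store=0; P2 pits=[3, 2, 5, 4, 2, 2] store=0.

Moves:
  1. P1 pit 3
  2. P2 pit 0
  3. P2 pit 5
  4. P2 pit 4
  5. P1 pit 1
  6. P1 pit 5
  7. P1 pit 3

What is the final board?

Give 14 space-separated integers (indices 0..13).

Answer: 6 0 3 0 8 0 2 1 5 7 6 1 1 2

Derivation:
Move 1: P1 pit3 -> P1=[4,4,2,0,6,5](1) P2=[4,3,5,4,2,2](0)
Move 2: P2 pit0 -> P1=[4,4,2,0,6,5](1) P2=[0,4,6,5,3,2](0)
Move 3: P2 pit5 -> P1=[5,4,2,0,6,5](1) P2=[0,4,6,5,3,0](1)
Move 4: P2 pit4 -> P1=[6,4,2,0,6,5](1) P2=[0,4,6,5,0,1](2)
Move 5: P1 pit1 -> P1=[6,0,3,1,7,6](1) P2=[0,4,6,5,0,1](2)
Move 6: P1 pit5 -> P1=[6,0,3,1,7,0](2) P2=[1,5,7,6,1,1](2)
Move 7: P1 pit3 -> P1=[6,0,3,0,8,0](2) P2=[1,5,7,6,1,1](2)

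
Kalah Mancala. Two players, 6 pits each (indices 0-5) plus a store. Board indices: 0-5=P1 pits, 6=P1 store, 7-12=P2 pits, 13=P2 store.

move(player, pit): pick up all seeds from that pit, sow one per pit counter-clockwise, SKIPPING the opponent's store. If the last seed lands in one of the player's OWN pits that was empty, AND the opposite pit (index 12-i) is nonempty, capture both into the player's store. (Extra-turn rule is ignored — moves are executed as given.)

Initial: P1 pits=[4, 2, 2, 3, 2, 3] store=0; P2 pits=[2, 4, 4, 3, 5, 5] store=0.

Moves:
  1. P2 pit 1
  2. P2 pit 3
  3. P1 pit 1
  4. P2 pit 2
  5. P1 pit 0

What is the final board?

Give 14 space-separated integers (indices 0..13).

Answer: 0 1 4 5 3 4 1 2 0 0 1 8 8 2

Derivation:
Move 1: P2 pit1 -> P1=[4,2,2,3,2,3](0) P2=[2,0,5,4,6,6](0)
Move 2: P2 pit3 -> P1=[5,2,2,3,2,3](0) P2=[2,0,5,0,7,7](1)
Move 3: P1 pit1 -> P1=[5,0,3,4,2,3](0) P2=[2,0,5,0,7,7](1)
Move 4: P2 pit2 -> P1=[6,0,3,4,2,3](0) P2=[2,0,0,1,8,8](2)
Move 5: P1 pit0 -> P1=[0,1,4,5,3,4](1) P2=[2,0,0,1,8,8](2)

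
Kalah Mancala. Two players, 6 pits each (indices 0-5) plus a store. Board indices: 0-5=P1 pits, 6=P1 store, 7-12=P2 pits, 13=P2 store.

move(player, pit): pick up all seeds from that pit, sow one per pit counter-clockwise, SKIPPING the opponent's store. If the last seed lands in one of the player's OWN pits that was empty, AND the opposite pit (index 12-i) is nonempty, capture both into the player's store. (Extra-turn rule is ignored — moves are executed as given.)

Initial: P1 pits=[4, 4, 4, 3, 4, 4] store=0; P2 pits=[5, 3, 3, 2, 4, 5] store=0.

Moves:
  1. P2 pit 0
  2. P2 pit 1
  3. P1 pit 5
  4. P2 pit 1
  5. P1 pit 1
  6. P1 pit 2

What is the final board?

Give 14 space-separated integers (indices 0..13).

Move 1: P2 pit0 -> P1=[4,4,4,3,4,4](0) P2=[0,4,4,3,5,6](0)
Move 2: P2 pit1 -> P1=[4,4,4,3,4,4](0) P2=[0,0,5,4,6,7](0)
Move 3: P1 pit5 -> P1=[4,4,4,3,4,0](1) P2=[1,1,6,4,6,7](0)
Move 4: P2 pit1 -> P1=[4,4,4,3,4,0](1) P2=[1,0,7,4,6,7](0)
Move 5: P1 pit1 -> P1=[4,0,5,4,5,0](3) P2=[0,0,7,4,6,7](0)
Move 6: P1 pit2 -> P1=[4,0,0,5,6,1](4) P2=[1,0,7,4,6,7](0)

Answer: 4 0 0 5 6 1 4 1 0 7 4 6 7 0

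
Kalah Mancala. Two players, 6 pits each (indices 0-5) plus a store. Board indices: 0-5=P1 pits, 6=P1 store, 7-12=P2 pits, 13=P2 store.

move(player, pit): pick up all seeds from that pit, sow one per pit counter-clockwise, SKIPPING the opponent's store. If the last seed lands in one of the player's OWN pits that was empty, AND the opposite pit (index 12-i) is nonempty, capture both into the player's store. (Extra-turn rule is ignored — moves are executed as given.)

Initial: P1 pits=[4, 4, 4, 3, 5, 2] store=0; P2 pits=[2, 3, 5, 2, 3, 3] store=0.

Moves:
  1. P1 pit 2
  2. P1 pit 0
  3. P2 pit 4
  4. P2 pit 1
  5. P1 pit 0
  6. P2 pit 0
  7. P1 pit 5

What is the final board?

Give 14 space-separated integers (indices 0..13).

Move 1: P1 pit2 -> P1=[4,4,0,4,6,3](1) P2=[2,3,5,2,3,3](0)
Move 2: P1 pit0 -> P1=[0,5,1,5,7,3](1) P2=[2,3,5,2,3,3](0)
Move 3: P2 pit4 -> P1=[1,5,1,5,7,3](1) P2=[2,3,5,2,0,4](1)
Move 4: P2 pit1 -> P1=[1,0,1,5,7,3](1) P2=[2,0,6,3,0,4](7)
Move 5: P1 pit0 -> P1=[0,1,1,5,7,3](1) P2=[2,0,6,3,0,4](7)
Move 6: P2 pit0 -> P1=[0,1,1,5,7,3](1) P2=[0,1,7,3,0,4](7)
Move 7: P1 pit5 -> P1=[0,1,1,5,7,0](2) P2=[1,2,7,3,0,4](7)

Answer: 0 1 1 5 7 0 2 1 2 7 3 0 4 7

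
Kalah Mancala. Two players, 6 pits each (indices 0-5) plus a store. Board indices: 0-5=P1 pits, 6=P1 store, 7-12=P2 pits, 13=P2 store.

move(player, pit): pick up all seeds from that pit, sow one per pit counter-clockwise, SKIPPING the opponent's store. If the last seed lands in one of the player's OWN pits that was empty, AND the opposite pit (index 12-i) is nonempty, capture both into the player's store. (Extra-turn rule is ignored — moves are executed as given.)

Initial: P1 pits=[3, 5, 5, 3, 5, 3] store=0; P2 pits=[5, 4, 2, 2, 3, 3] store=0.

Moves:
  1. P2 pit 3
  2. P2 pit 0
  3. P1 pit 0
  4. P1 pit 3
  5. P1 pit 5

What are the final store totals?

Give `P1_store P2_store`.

Answer: 2 0

Derivation:
Move 1: P2 pit3 -> P1=[3,5,5,3,5,3](0) P2=[5,4,2,0,4,4](0)
Move 2: P2 pit0 -> P1=[3,5,5,3,5,3](0) P2=[0,5,3,1,5,5](0)
Move 3: P1 pit0 -> P1=[0,6,6,4,5,3](0) P2=[0,5,3,1,5,5](0)
Move 4: P1 pit3 -> P1=[0,6,6,0,6,4](1) P2=[1,5,3,1,5,5](0)
Move 5: P1 pit5 -> P1=[0,6,6,0,6,0](2) P2=[2,6,4,1,5,5](0)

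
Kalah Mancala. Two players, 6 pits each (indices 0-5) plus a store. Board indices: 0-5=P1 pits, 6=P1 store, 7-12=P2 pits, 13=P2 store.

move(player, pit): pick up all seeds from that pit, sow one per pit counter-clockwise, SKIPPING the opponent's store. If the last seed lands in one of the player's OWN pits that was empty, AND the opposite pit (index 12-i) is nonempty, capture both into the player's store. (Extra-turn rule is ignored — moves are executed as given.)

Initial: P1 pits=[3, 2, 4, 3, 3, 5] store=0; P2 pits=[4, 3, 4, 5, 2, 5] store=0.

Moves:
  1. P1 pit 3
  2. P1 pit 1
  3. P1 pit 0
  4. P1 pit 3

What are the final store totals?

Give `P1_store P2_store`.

Move 1: P1 pit3 -> P1=[3,2,4,0,4,6](1) P2=[4,3,4,5,2,5](0)
Move 2: P1 pit1 -> P1=[3,0,5,0,4,6](6) P2=[4,3,0,5,2,5](0)
Move 3: P1 pit0 -> P1=[0,1,6,1,4,6](6) P2=[4,3,0,5,2,5](0)
Move 4: P1 pit3 -> P1=[0,1,6,0,5,6](6) P2=[4,3,0,5,2,5](0)

Answer: 6 0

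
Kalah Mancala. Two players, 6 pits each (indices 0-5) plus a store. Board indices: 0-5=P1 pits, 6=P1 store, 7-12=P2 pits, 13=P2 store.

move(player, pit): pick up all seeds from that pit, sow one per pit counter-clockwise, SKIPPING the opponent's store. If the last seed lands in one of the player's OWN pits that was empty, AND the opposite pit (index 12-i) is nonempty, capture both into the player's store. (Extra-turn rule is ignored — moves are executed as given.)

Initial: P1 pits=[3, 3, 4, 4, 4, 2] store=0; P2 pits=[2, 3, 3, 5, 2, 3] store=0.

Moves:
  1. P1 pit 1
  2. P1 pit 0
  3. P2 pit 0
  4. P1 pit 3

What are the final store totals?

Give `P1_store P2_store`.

Answer: 1 0

Derivation:
Move 1: P1 pit1 -> P1=[3,0,5,5,5,2](0) P2=[2,3,3,5,2,3](0)
Move 2: P1 pit0 -> P1=[0,1,6,6,5,2](0) P2=[2,3,3,5,2,3](0)
Move 3: P2 pit0 -> P1=[0,1,6,6,5,2](0) P2=[0,4,4,5,2,3](0)
Move 4: P1 pit3 -> P1=[0,1,6,0,6,3](1) P2=[1,5,5,5,2,3](0)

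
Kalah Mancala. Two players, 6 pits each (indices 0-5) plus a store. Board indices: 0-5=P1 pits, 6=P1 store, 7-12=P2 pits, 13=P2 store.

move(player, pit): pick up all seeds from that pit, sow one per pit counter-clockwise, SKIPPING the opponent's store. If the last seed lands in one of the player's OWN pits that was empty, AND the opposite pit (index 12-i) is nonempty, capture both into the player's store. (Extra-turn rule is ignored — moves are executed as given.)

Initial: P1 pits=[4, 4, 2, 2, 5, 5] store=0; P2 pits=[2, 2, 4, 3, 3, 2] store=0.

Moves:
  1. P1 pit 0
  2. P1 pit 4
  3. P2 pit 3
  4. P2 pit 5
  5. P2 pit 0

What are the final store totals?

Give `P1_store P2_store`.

Move 1: P1 pit0 -> P1=[0,5,3,3,6,5](0) P2=[2,2,4,3,3,2](0)
Move 2: P1 pit4 -> P1=[0,5,3,3,0,6](1) P2=[3,3,5,4,3,2](0)
Move 3: P2 pit3 -> P1=[1,5,3,3,0,6](1) P2=[3,3,5,0,4,3](1)
Move 4: P2 pit5 -> P1=[2,6,3,3,0,6](1) P2=[3,3,5,0,4,0](2)
Move 5: P2 pit0 -> P1=[2,6,0,3,0,6](1) P2=[0,4,6,0,4,0](6)

Answer: 1 6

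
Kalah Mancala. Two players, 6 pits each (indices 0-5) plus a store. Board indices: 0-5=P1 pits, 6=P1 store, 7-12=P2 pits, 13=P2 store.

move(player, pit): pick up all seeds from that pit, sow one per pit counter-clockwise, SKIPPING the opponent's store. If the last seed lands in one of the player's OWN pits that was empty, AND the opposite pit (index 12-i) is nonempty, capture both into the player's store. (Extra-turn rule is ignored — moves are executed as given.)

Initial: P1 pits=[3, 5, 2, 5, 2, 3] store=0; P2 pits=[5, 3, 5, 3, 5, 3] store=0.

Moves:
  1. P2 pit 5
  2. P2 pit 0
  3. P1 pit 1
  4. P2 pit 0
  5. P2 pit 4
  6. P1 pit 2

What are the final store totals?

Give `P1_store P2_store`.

Answer: 2 7

Derivation:
Move 1: P2 pit5 -> P1=[4,6,2,5,2,3](0) P2=[5,3,5,3,5,0](1)
Move 2: P2 pit0 -> P1=[0,6,2,5,2,3](0) P2=[0,4,6,4,6,0](6)
Move 3: P1 pit1 -> P1=[0,0,3,6,3,4](1) P2=[1,4,6,4,6,0](6)
Move 4: P2 pit0 -> P1=[0,0,3,6,3,4](1) P2=[0,5,6,4,6,0](6)
Move 5: P2 pit4 -> P1=[1,1,4,7,3,4](1) P2=[0,5,6,4,0,1](7)
Move 6: P1 pit2 -> P1=[1,1,0,8,4,5](2) P2=[0,5,6,4,0,1](7)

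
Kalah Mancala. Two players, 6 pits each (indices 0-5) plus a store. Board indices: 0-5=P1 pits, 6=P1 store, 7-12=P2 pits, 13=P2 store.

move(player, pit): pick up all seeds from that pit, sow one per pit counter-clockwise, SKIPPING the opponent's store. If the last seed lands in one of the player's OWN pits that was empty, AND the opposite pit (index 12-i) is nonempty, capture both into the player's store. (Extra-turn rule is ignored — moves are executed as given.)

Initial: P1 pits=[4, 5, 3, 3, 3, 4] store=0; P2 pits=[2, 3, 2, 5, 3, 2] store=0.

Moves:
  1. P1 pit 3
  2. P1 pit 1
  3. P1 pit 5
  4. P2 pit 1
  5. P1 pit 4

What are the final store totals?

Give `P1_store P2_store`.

Answer: 4 0

Derivation:
Move 1: P1 pit3 -> P1=[4,5,3,0,4,5](1) P2=[2,3,2,5,3,2](0)
Move 2: P1 pit1 -> P1=[4,0,4,1,5,6](2) P2=[2,3,2,5,3,2](0)
Move 3: P1 pit5 -> P1=[4,0,4,1,5,0](3) P2=[3,4,3,6,4,2](0)
Move 4: P2 pit1 -> P1=[4,0,4,1,5,0](3) P2=[3,0,4,7,5,3](0)
Move 5: P1 pit4 -> P1=[4,0,4,1,0,1](4) P2=[4,1,5,7,5,3](0)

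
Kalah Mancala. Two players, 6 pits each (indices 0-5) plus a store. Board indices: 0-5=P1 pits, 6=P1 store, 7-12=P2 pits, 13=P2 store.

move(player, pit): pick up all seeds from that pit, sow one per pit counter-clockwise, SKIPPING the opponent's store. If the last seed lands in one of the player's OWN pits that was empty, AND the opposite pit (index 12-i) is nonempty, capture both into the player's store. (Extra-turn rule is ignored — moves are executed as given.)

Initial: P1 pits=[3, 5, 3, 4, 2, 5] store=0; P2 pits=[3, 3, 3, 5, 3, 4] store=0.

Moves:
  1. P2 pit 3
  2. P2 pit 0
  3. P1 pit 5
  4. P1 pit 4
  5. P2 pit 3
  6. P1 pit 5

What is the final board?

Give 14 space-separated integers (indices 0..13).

Answer: 4 6 0 4 0 0 3 1 5 5 0 5 5 5

Derivation:
Move 1: P2 pit3 -> P1=[4,6,3,4,2,5](0) P2=[3,3,3,0,4,5](1)
Move 2: P2 pit0 -> P1=[4,6,0,4,2,5](0) P2=[0,4,4,0,4,5](5)
Move 3: P1 pit5 -> P1=[4,6,0,4,2,0](1) P2=[1,5,5,1,4,5](5)
Move 4: P1 pit4 -> P1=[4,6,0,4,0,1](2) P2=[1,5,5,1,4,5](5)
Move 5: P2 pit3 -> P1=[4,6,0,4,0,1](2) P2=[1,5,5,0,5,5](5)
Move 6: P1 pit5 -> P1=[4,6,0,4,0,0](3) P2=[1,5,5,0,5,5](5)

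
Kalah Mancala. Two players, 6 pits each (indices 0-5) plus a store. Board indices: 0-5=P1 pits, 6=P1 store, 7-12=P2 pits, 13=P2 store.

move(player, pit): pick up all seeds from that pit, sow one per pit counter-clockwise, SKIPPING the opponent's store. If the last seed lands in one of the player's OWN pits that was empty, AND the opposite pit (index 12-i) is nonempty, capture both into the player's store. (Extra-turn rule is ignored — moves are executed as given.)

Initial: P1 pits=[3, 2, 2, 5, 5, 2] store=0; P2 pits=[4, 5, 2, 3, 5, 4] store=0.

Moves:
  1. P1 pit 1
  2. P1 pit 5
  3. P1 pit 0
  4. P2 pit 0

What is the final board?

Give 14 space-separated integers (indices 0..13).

Answer: 0 1 4 7 5 0 1 0 6 3 4 6 5 0

Derivation:
Move 1: P1 pit1 -> P1=[3,0,3,6,5,2](0) P2=[4,5,2,3,5,4](0)
Move 2: P1 pit5 -> P1=[3,0,3,6,5,0](1) P2=[5,5,2,3,5,4](0)
Move 3: P1 pit0 -> P1=[0,1,4,7,5,0](1) P2=[5,5,2,3,5,4](0)
Move 4: P2 pit0 -> P1=[0,1,4,7,5,0](1) P2=[0,6,3,4,6,5](0)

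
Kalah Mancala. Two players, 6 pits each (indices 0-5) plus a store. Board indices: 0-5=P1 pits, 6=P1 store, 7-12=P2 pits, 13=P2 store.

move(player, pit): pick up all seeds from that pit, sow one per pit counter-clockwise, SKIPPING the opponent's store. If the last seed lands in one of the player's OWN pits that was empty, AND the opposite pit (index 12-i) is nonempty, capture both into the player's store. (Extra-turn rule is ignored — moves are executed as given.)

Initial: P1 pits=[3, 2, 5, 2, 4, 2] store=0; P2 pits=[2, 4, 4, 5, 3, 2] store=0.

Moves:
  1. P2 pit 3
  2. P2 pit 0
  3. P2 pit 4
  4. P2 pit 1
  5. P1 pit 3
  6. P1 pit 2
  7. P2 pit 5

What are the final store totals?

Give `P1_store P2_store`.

Answer: 1 4

Derivation:
Move 1: P2 pit3 -> P1=[4,3,5,2,4,2](0) P2=[2,4,4,0,4,3](1)
Move 2: P2 pit0 -> P1=[4,3,5,2,4,2](0) P2=[0,5,5,0,4,3](1)
Move 3: P2 pit4 -> P1=[5,4,5,2,4,2](0) P2=[0,5,5,0,0,4](2)
Move 4: P2 pit1 -> P1=[5,4,5,2,4,2](0) P2=[0,0,6,1,1,5](3)
Move 5: P1 pit3 -> P1=[5,4,5,0,5,3](0) P2=[0,0,6,1,1,5](3)
Move 6: P1 pit2 -> P1=[5,4,0,1,6,4](1) P2=[1,0,6,1,1,5](3)
Move 7: P2 pit5 -> P1=[6,5,1,2,6,4](1) P2=[1,0,6,1,1,0](4)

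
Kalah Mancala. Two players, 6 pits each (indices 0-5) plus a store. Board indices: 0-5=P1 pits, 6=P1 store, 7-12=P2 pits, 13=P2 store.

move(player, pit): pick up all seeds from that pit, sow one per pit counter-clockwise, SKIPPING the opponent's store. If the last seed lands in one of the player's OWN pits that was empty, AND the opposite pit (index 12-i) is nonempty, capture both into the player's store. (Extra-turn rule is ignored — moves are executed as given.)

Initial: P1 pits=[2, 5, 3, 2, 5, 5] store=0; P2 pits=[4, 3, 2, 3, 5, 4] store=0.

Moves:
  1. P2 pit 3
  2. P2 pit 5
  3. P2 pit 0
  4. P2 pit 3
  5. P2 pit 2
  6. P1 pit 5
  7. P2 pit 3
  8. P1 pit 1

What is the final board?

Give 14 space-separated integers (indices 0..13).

Move 1: P2 pit3 -> P1=[2,5,3,2,5,5](0) P2=[4,3,2,0,6,5](1)
Move 2: P2 pit5 -> P1=[3,6,4,3,5,5](0) P2=[4,3,2,0,6,0](2)
Move 3: P2 pit0 -> P1=[3,6,4,3,5,5](0) P2=[0,4,3,1,7,0](2)
Move 4: P2 pit3 -> P1=[3,6,4,3,5,5](0) P2=[0,4,3,0,8,0](2)
Move 5: P2 pit2 -> P1=[0,6,4,3,5,5](0) P2=[0,4,0,1,9,0](6)
Move 6: P1 pit5 -> P1=[0,6,4,3,5,0](1) P2=[1,5,1,2,9,0](6)
Move 7: P2 pit3 -> P1=[0,6,4,3,5,0](1) P2=[1,5,1,0,10,1](6)
Move 8: P1 pit1 -> P1=[0,0,5,4,6,1](2) P2=[2,5,1,0,10,1](6)

Answer: 0 0 5 4 6 1 2 2 5 1 0 10 1 6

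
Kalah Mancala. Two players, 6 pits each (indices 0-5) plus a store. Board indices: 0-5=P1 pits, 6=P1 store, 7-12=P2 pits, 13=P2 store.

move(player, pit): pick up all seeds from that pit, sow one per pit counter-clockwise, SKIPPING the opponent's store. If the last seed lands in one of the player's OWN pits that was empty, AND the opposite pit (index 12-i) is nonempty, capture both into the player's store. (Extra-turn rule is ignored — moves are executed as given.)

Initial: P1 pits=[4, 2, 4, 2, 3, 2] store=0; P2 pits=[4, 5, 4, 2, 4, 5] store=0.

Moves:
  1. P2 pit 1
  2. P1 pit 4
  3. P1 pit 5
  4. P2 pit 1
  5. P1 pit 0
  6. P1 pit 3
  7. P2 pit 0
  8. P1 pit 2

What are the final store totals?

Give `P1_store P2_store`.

Move 1: P2 pit1 -> P1=[4,2,4,2,3,2](0) P2=[4,0,5,3,5,6](1)
Move 2: P1 pit4 -> P1=[4,2,4,2,0,3](1) P2=[5,0,5,3,5,6](1)
Move 3: P1 pit5 -> P1=[4,2,4,2,0,0](2) P2=[6,1,5,3,5,6](1)
Move 4: P2 pit1 -> P1=[4,2,4,2,0,0](2) P2=[6,0,6,3,5,6](1)
Move 5: P1 pit0 -> P1=[0,3,5,3,1,0](2) P2=[6,0,6,3,5,6](1)
Move 6: P1 pit3 -> P1=[0,3,5,0,2,1](3) P2=[6,0,6,3,5,6](1)
Move 7: P2 pit0 -> P1=[0,3,5,0,2,1](3) P2=[0,1,7,4,6,7](2)
Move 8: P1 pit2 -> P1=[0,3,0,1,3,2](4) P2=[1,1,7,4,6,7](2)

Answer: 4 2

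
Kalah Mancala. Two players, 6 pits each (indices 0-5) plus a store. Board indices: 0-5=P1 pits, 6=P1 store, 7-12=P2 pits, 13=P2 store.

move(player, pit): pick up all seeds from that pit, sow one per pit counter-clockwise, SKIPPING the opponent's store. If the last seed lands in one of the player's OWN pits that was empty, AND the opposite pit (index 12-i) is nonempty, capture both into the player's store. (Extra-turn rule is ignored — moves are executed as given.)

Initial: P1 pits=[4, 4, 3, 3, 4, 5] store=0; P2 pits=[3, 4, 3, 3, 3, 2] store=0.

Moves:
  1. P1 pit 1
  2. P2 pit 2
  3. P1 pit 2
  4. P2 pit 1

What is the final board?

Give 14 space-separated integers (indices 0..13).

Answer: 4 0 0 5 6 7 1 3 0 1 5 5 4 0

Derivation:
Move 1: P1 pit1 -> P1=[4,0,4,4,5,6](0) P2=[3,4,3,3,3,2](0)
Move 2: P2 pit2 -> P1=[4,0,4,4,5,6](0) P2=[3,4,0,4,4,3](0)
Move 3: P1 pit2 -> P1=[4,0,0,5,6,7](1) P2=[3,4,0,4,4,3](0)
Move 4: P2 pit1 -> P1=[4,0,0,5,6,7](1) P2=[3,0,1,5,5,4](0)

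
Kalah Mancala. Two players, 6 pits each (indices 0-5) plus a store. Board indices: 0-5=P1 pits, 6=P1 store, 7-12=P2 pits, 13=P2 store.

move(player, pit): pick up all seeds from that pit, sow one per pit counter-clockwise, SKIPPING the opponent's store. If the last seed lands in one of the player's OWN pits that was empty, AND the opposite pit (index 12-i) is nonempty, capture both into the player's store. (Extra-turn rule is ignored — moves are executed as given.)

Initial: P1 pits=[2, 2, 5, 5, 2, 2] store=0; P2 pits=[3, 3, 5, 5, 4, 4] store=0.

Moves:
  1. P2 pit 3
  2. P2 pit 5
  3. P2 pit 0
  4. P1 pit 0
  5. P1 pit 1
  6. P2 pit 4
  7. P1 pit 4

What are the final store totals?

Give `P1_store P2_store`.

Move 1: P2 pit3 -> P1=[3,3,5,5,2,2](0) P2=[3,3,5,0,5,5](1)
Move 2: P2 pit5 -> P1=[4,4,6,6,2,2](0) P2=[3,3,5,0,5,0](2)
Move 3: P2 pit0 -> P1=[4,4,0,6,2,2](0) P2=[0,4,6,0,5,0](9)
Move 4: P1 pit0 -> P1=[0,5,1,7,3,2](0) P2=[0,4,6,0,5,0](9)
Move 5: P1 pit1 -> P1=[0,0,2,8,4,3](1) P2=[0,4,6,0,5,0](9)
Move 6: P2 pit4 -> P1=[1,1,3,8,4,3](1) P2=[0,4,6,0,0,1](10)
Move 7: P1 pit4 -> P1=[1,1,3,8,0,4](2) P2=[1,5,6,0,0,1](10)

Answer: 2 10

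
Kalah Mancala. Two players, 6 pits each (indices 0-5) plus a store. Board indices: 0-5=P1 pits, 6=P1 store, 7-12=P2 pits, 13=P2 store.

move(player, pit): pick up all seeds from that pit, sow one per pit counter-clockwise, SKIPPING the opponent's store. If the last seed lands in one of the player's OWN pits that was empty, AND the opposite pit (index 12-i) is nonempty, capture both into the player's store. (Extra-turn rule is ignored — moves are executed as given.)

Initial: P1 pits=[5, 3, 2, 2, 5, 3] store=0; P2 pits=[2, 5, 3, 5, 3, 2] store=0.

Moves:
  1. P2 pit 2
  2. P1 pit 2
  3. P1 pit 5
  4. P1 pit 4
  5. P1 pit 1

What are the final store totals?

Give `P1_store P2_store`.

Move 1: P2 pit2 -> P1=[5,3,2,2,5,3](0) P2=[2,5,0,6,4,3](0)
Move 2: P1 pit2 -> P1=[5,3,0,3,6,3](0) P2=[2,5,0,6,4,3](0)
Move 3: P1 pit5 -> P1=[5,3,0,3,6,0](1) P2=[3,6,0,6,4,3](0)
Move 4: P1 pit4 -> P1=[5,3,0,3,0,1](2) P2=[4,7,1,7,4,3](0)
Move 5: P1 pit1 -> P1=[5,0,1,4,0,1](10) P2=[4,0,1,7,4,3](0)

Answer: 10 0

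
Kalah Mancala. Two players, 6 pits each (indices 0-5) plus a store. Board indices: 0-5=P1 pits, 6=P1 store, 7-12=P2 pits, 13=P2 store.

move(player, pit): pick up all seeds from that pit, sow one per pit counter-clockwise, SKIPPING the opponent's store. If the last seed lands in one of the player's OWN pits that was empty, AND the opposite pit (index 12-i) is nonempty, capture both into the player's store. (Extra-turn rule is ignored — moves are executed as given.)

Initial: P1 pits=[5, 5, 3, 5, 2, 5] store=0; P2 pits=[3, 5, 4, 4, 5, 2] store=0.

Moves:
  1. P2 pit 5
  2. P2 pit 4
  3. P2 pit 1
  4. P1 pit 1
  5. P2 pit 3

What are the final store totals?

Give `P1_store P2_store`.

Answer: 1 4

Derivation:
Move 1: P2 pit5 -> P1=[6,5,3,5,2,5](0) P2=[3,5,4,4,5,0](1)
Move 2: P2 pit4 -> P1=[7,6,4,5,2,5](0) P2=[3,5,4,4,0,1](2)
Move 3: P2 pit1 -> P1=[7,6,4,5,2,5](0) P2=[3,0,5,5,1,2](3)
Move 4: P1 pit1 -> P1=[7,0,5,6,3,6](1) P2=[4,0,5,5,1,2](3)
Move 5: P2 pit3 -> P1=[8,1,5,6,3,6](1) P2=[4,0,5,0,2,3](4)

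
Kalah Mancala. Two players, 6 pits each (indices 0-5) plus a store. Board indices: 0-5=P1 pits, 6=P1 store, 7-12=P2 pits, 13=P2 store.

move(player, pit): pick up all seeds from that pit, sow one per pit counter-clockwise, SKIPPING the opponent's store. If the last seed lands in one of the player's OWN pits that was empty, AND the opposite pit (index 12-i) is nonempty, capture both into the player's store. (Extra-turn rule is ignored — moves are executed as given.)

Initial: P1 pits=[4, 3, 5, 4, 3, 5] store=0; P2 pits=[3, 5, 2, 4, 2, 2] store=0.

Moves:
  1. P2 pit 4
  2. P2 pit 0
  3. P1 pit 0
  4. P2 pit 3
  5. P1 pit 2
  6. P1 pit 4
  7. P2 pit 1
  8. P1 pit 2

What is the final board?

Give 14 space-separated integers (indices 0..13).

Move 1: P2 pit4 -> P1=[4,3,5,4,3,5](0) P2=[3,5,2,4,0,3](1)
Move 2: P2 pit0 -> P1=[4,3,5,4,3,5](0) P2=[0,6,3,5,0,3](1)
Move 3: P1 pit0 -> P1=[0,4,6,5,4,5](0) P2=[0,6,3,5,0,3](1)
Move 4: P2 pit3 -> P1=[1,5,6,5,4,5](0) P2=[0,6,3,0,1,4](2)
Move 5: P1 pit2 -> P1=[1,5,0,6,5,6](1) P2=[1,7,3,0,1,4](2)
Move 6: P1 pit4 -> P1=[1,5,0,6,0,7](2) P2=[2,8,4,0,1,4](2)
Move 7: P2 pit1 -> P1=[2,6,1,6,0,7](2) P2=[2,0,5,1,2,5](3)
Move 8: P1 pit2 -> P1=[2,6,0,7,0,7](2) P2=[2,0,5,1,2,5](3)

Answer: 2 6 0 7 0 7 2 2 0 5 1 2 5 3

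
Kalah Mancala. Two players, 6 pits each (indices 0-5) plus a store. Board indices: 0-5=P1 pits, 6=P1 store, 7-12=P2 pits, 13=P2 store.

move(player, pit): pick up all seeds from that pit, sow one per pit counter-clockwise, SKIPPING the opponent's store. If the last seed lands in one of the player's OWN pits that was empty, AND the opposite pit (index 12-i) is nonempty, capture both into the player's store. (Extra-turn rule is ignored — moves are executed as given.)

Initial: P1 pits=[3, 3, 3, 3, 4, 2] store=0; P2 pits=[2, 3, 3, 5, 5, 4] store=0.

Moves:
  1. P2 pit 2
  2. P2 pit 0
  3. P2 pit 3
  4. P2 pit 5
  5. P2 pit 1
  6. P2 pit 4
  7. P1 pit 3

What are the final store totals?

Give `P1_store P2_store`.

Move 1: P2 pit2 -> P1=[3,3,3,3,4,2](0) P2=[2,3,0,6,6,5](0)
Move 2: P2 pit0 -> P1=[3,3,3,0,4,2](0) P2=[0,4,0,6,6,5](4)
Move 3: P2 pit3 -> P1=[4,4,4,0,4,2](0) P2=[0,4,0,0,7,6](5)
Move 4: P2 pit5 -> P1=[5,5,5,1,5,2](0) P2=[0,4,0,0,7,0](6)
Move 5: P2 pit1 -> P1=[0,5,5,1,5,2](0) P2=[0,0,1,1,8,0](12)
Move 6: P2 pit4 -> P1=[1,6,6,2,6,3](0) P2=[0,0,1,1,0,1](13)
Move 7: P1 pit3 -> P1=[1,6,6,0,7,4](0) P2=[0,0,1,1,0,1](13)

Answer: 0 13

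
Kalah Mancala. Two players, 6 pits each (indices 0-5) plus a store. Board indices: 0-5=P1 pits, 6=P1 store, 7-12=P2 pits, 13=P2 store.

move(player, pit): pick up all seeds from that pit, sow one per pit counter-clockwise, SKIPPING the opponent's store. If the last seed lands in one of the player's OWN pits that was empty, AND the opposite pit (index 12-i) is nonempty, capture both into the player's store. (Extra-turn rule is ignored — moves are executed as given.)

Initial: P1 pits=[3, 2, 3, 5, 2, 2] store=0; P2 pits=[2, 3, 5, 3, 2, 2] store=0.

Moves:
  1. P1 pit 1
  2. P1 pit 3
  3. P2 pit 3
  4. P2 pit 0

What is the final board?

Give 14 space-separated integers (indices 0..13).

Move 1: P1 pit1 -> P1=[3,0,4,6,2,2](0) P2=[2,3,5,3,2,2](0)
Move 2: P1 pit3 -> P1=[3,0,4,0,3,3](1) P2=[3,4,6,3,2,2](0)
Move 3: P2 pit3 -> P1=[3,0,4,0,3,3](1) P2=[3,4,6,0,3,3](1)
Move 4: P2 pit0 -> P1=[3,0,0,0,3,3](1) P2=[0,5,7,0,3,3](6)

Answer: 3 0 0 0 3 3 1 0 5 7 0 3 3 6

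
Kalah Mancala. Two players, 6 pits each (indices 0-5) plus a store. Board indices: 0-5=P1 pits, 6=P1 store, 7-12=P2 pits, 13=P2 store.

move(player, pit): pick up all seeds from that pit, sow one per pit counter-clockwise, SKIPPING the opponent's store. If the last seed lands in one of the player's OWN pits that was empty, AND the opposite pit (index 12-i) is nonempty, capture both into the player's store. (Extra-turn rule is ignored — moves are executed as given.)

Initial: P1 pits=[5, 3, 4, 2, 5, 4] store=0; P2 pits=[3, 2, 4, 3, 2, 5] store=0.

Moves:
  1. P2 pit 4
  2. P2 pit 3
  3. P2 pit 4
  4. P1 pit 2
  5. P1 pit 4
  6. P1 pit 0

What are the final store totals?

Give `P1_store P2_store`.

Answer: 2 2

Derivation:
Move 1: P2 pit4 -> P1=[5,3,4,2,5,4](0) P2=[3,2,4,3,0,6](1)
Move 2: P2 pit3 -> P1=[5,3,4,2,5,4](0) P2=[3,2,4,0,1,7](2)
Move 3: P2 pit4 -> P1=[5,3,4,2,5,4](0) P2=[3,2,4,0,0,8](2)
Move 4: P1 pit2 -> P1=[5,3,0,3,6,5](1) P2=[3,2,4,0,0,8](2)
Move 5: P1 pit4 -> P1=[5,3,0,3,0,6](2) P2=[4,3,5,1,0,8](2)
Move 6: P1 pit0 -> P1=[0,4,1,4,1,7](2) P2=[4,3,5,1,0,8](2)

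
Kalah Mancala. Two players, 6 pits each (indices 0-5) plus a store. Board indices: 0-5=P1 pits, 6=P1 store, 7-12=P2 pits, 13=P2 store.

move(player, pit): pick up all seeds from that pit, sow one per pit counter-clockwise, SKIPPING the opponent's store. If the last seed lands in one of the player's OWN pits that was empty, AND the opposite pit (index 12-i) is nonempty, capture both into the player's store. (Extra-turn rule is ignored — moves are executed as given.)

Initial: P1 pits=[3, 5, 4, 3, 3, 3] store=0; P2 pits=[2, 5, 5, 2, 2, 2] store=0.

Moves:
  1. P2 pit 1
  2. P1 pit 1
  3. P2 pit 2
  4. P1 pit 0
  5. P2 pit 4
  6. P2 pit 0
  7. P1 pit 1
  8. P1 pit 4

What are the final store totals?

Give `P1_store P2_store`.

Move 1: P2 pit1 -> P1=[3,5,4,3,3,3](0) P2=[2,0,6,3,3,3](1)
Move 2: P1 pit1 -> P1=[3,0,5,4,4,4](1) P2=[2,0,6,3,3,3](1)
Move 3: P2 pit2 -> P1=[4,1,5,4,4,4](1) P2=[2,0,0,4,4,4](2)
Move 4: P1 pit0 -> P1=[0,2,6,5,5,4](1) P2=[2,0,0,4,4,4](2)
Move 5: P2 pit4 -> P1=[1,3,6,5,5,4](1) P2=[2,0,0,4,0,5](3)
Move 6: P2 pit0 -> P1=[1,3,6,0,5,4](1) P2=[0,1,0,4,0,5](9)
Move 7: P1 pit1 -> P1=[1,0,7,1,6,4](1) P2=[0,1,0,4,0,5](9)
Move 8: P1 pit4 -> P1=[1,0,7,1,0,5](2) P2=[1,2,1,5,0,5](9)

Answer: 2 9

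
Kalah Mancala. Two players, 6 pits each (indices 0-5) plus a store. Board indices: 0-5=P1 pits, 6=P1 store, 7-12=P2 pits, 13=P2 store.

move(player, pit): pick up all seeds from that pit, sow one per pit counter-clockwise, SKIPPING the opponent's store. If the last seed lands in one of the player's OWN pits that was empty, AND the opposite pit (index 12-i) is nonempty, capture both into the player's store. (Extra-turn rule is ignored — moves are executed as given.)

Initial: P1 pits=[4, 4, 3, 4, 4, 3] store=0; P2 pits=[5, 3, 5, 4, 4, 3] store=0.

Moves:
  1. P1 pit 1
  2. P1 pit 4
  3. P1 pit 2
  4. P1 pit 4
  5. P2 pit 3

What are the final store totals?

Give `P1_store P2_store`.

Answer: 2 1

Derivation:
Move 1: P1 pit1 -> P1=[4,0,4,5,5,4](0) P2=[5,3,5,4,4,3](0)
Move 2: P1 pit4 -> P1=[4,0,4,5,0,5](1) P2=[6,4,6,4,4,3](0)
Move 3: P1 pit2 -> P1=[4,0,0,6,1,6](2) P2=[6,4,6,4,4,3](0)
Move 4: P1 pit4 -> P1=[4,0,0,6,0,7](2) P2=[6,4,6,4,4,3](0)
Move 5: P2 pit3 -> P1=[5,0,0,6,0,7](2) P2=[6,4,6,0,5,4](1)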